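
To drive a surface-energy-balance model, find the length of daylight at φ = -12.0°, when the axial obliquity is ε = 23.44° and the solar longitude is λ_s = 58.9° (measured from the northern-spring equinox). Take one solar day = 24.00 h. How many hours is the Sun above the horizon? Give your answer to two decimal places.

11.41 h

Solar declination: sin δ = sin ε · sin λ_s = sin 23.44° × sin 58.9° = 0.34061, so δ = +19.914°.
cos H₀ = −tan φ · tan δ = −tan(-12.0°) × tan(+19.914°) = 0.0770, so H₀ = 1.4937 rad = 85.58°.
Daylight = 2H₀/(2π) × 24.00 h = (1.4937/π) × 24.00 = 11.41 h.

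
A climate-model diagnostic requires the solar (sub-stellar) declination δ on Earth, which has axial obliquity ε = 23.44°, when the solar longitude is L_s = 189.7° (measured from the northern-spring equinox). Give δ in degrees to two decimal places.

δ = -3.84°

sin δ = sin ε · sin L_s = sin 23.44° × sin 189.7° = -0.067023.
δ = arcsin(-0.067023) = -3.84°.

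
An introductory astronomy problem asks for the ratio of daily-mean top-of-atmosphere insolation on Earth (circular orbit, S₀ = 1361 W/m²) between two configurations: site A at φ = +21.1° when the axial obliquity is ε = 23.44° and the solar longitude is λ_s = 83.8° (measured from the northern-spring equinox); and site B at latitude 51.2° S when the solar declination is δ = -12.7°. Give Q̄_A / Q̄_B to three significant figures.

— Configuration A (φ=+21.1°):
Solar declination: sin δ = sin ε · sin λ_s = sin 23.44° × sin 83.8° = 0.39546, so δ = +23.295°.
cos H₀ = −tan(+21.1°) tan(+23.295°) = -0.1661, H₀ = 1.7377 rad.
Bracket: H₀ sin φ sin δ + cos φ cos δ sin H₀ = 1.7377×0.36000×0.39546 + 0.93295×0.91848×0.98610 = 0.247389 + 0.844985 = 1.092374.
Q̄ = (S₀/π) × [bracket] = (1361/π) × 1.092374 = 473.24 W/m².
— Configuration B (φ=-51.2°):
cos H₀ = −tan(-51.2°) tan(-12.700°) = -0.2803, H₀ = 1.8549 rad.
Bracket: H₀ sin φ sin δ + cos φ cos δ sin H₀ = 1.8549×-0.77934×-0.21985 + 0.62660×0.97553×0.95992 = 0.317815 + 0.586768 = 0.904583.
Q̄ = (S₀/π) × [bracket] = (1361/π) × 0.904583 = 391.88 W/m².
Ratio Q̄_A / Q̄_B = 473.24 / 391.88 = 1.208.

Q̄_A / Q̄_B ≈ 1.21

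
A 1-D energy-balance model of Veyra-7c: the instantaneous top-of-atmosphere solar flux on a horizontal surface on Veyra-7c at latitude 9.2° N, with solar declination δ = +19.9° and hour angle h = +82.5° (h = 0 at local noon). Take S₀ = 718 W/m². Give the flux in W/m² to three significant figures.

126 W/m²

cos θ_z = sin φ sin δ + cos φ cos δ cos h = 0.054420 + 0.121153 = 0.175573.
Flux = S₀ · cos θ_z = 718 × 0.175573 = 126.1 W/m².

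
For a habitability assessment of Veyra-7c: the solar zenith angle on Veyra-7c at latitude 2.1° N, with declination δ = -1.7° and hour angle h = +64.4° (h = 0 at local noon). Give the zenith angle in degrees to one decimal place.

θ_z = 64.5°

cos θ_z = sin φ sin δ + cos φ cos δ cos h = -0.001087 + 0.431606 = 0.430519.
θ_z = arccos(0.430519) = 64.5°.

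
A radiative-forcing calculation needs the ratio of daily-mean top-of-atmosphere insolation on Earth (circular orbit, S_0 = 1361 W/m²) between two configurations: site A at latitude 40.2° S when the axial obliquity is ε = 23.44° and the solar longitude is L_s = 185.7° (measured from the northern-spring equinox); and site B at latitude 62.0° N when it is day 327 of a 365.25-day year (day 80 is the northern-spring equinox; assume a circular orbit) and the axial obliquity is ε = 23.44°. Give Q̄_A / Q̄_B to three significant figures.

— Configuration A (ϕ=-40.2°):
Solar declination: sin δ = sin ε · sin L_s = sin 23.44° × sin 185.7° = -0.03951, so δ = -2.264°.
cos h₀ = −tan(-40.2°) tan(-2.264°) = -0.0334, h₀ = 1.6042 rad.
Bracket: h₀ sin ϕ sin δ + cos ϕ cos δ sin h₀ = 1.6042×-0.64546×-0.03951 + 0.76380×0.99922×0.99944 = 0.040911 + 0.762777 = 0.803688.
Q̄ = (S_0/π) × [bracket] = (1361/π) × 0.803688 = 348.17 W/m².
— Configuration B (ϕ=+62.0°):
Solar longitude: L_s = 360° × (327 − 80)/365.25 = 243.450°.
sin δ = sin 23.44° × sin 243.450° = -0.35584, so δ = -20.845°.
cos h₀ = −tan(+62.0°) tan(-20.845°) = 0.7161, h₀ = 0.7726 rad.
Bracket: h₀ sin ϕ sin δ + cos ϕ cos δ sin h₀ = 0.7726×0.88295×-0.35584 + 0.46947×0.93455×0.69799 = -0.242742 + 0.306238 = 0.063496.
Q̄ = (S_0/π) × [bracket] = (1361/π) × 0.063496 = 27.508 W/m².
Ratio Q̄_A / Q̄_B = 348.17 / 27.508 = 12.66.

Q̄_A / Q̄_B ≈ 12.7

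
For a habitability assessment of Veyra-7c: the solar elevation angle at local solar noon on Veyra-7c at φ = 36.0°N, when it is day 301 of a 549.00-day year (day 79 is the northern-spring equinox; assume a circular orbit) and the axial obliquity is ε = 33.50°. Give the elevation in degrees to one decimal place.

Solar longitude: λ_s = 360° × (301 − 79)/549.00 = 145.574°.
sin δ = sin 33.50° × sin 145.574° = 0.31203, so δ = +18.182°.
At local noon the hour angle is zero, so the zenith angle equals |φ − δ| = |+36.0° − (+18.182°)| = 17.818°.
Elevation = 90° − 17.818° = 72.2°.

72.2°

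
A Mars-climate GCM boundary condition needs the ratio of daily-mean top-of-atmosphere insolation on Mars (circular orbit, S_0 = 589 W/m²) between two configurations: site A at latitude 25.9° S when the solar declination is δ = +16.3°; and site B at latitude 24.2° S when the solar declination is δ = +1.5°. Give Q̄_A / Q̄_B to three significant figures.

Q̄_A / Q̄_B ≈ 0.759

— Configuration A (ϕ=-25.9°):
cos h₀ = −tan(-25.9°) tan(+16.300°) = 0.1420, h₀ = 1.4283 rad.
Bracket: h₀ sin ϕ sin δ + cos ϕ cos δ sin h₀ = 1.4283×-0.43680×0.28067 + 0.89956×0.95981×0.98987 = -0.175105 + 0.854660 = 0.679555.
Q̄ = (S_0/π) × [bracket] = (589/π) × 0.679555 = 127.41 W/m².
— Configuration B (ϕ=-24.2°):
cos h₀ = −tan(-24.2°) tan(+1.500°) = 0.0118, h₀ = 1.5590 rad.
Bracket: h₀ sin ϕ sin δ + cos ϕ cos δ sin h₀ = 1.5590×-0.40992×0.02618 + 0.91212×0.99966×0.99993 = -0.016731 + 0.911746 = 0.895015.
Q̄ = (S_0/π) × [bracket] = (589/π) × 0.895015 = 167.80 W/m².
Ratio Q̄_A / Q̄_B = 127.41 / 167.80 = 0.7593.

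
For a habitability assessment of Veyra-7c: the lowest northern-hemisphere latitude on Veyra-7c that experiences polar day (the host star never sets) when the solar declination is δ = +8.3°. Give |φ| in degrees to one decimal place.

Polar day requires cos H₀ = −tan φ tan δ ≤ −1, i.e. tan φ tan δ ≥ 1.
The boundary is |tan φ| · |tan δ| = 1, so |φ| = 90° − |δ| = 90° − 8.3° = 81.7° in the northern hemisphere.

|φ| = 81.7°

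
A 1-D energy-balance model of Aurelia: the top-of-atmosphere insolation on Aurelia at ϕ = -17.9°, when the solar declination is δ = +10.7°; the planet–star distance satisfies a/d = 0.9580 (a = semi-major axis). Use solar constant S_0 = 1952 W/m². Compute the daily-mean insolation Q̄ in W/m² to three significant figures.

Q̄ ≈ 483 W/m²

cos h₀ = −tan(-17.9°) tan(+10.700°) = 0.0610, h₀ = 1.5097 rad.
Bracket: h₀ sin ϕ sin δ + cos ϕ cos δ sin h₀ = 1.5097×-0.30736×0.18567 + 0.95159×0.98261×0.99814 = -0.086155 + 0.933303 = 0.847148.
Inverse-square distance factor (a/d)² = 0.9580² = 0.917764.
Q̄ = (S_0/π) × 0.917764 × [bracket] = (1952/π) × 0.917764 × 0.847148 = 483.1 W/m².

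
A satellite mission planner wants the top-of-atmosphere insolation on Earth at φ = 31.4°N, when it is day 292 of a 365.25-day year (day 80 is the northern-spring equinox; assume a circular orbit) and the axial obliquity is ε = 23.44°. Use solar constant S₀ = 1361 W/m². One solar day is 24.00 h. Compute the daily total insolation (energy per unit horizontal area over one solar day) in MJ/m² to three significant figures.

Solar longitude: λ_s = 360° × (292 − 80)/365.25 = 208.953°.
sin δ = sin 23.44° × sin 208.953° = -0.19256, so δ = -11.103°.
cos H₀ = −tan(+31.4°) tan(-11.103°) = 0.1198, H₀ = 1.4507 rad.
Bracket: H₀ sin φ sin δ + cos φ cos δ sin H₀ = 1.4507×0.52101×-0.19256 + 0.85355×0.98128×0.99280 = -0.145542 + 0.831541 = 0.685999.
Q̄ = (S₀/π) × [bracket] = (1361/π) × 0.685999 = 297.19 W/m².
Daily total = Q̄ × 24.00 h × 3600 s/h = 297.19 × 24.00 × 3600 / 10⁶ = 25.68 MJ/m².

25.7 MJ/m²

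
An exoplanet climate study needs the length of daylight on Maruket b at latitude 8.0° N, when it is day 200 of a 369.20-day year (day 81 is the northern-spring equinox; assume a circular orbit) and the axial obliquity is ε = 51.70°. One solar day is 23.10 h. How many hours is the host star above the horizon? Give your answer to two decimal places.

12.58 h

Solar longitude: L_s = 360° × (200 − 81)/369.20 = 116.035°.
sin δ = sin 51.70° × sin 116.035° = 0.70514, so δ = +44.841°.
cos h₀ = −tan ϕ · tan δ = −tan(+8.0°) × tan(+44.841°) = -0.1398, so h₀ = 1.7110 rad = 98.03°.
Daylight = 2h₀/(2π) × 23.10 h = (1.7110/π) × 23.10 = 12.58 h.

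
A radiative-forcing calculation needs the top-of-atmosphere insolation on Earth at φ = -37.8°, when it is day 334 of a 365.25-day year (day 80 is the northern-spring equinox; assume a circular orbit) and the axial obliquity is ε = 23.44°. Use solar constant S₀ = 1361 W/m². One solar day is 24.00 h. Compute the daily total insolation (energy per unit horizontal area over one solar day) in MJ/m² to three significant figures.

42.3 MJ/m²

Solar longitude: λ_s = 360° × (334 − 80)/365.25 = 250.349°.
sin δ = sin 23.44° × sin 250.349° = -0.37462, so δ = -22.001°.
cos H₀ = −tan(-37.8°) tan(-22.001°) = -0.3134, H₀ = 1.8896 rad.
Bracket: H₀ sin φ sin δ + cos φ cos δ sin H₀ = 1.8896×-0.61291×-0.37462 + 0.79016×0.92718×0.94962 = 0.433868 + 0.695711 = 1.129579.
Q̄ = (S₀/π) × [bracket] = (1361/π) × 1.129579 = 489.36 W/m².
Daily total = Q̄ × 24.00 h × 3600 s/h = 489.36 × 24.00 × 3600 / 10⁶ = 42.28 MJ/m².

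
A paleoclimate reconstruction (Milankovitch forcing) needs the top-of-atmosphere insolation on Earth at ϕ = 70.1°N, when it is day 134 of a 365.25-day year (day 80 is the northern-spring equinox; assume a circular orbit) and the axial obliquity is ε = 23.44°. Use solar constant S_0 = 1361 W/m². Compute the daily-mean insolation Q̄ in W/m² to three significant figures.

Q̄ ≈ 410 W/m²

Solar longitude: L_s = 360° × (134 − 80)/365.25 = 53.224°.
sin δ = sin 23.44° × sin 53.224° = 0.31862, so δ = +18.580°.
cos h₀ = −tan(+70.1°) tan(+18.580°) = -0.9286, h₀ = 2.7614 rad.
Bracket: h₀ sin ϕ sin δ + cos ϕ cos δ sin h₀ = 2.7614×0.94029×0.31862 + 0.34038×0.94788×0.37114 = 0.827302 + 0.119744 = 0.947046.
Q̄ = (S_0/π) × [bracket] = (1361/π) × 0.947046 = 410.3 W/m².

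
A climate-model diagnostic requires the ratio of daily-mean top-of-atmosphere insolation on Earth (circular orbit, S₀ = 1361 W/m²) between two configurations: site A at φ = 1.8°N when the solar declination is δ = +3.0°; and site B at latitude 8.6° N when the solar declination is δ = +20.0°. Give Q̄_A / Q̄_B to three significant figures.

— Configuration A (φ=+1.8°):
cos H₀ = −tan(+1.8°) tan(+3.000°) = -0.0016, H₀ = 1.5724 rad.
Bracket: H₀ sin φ sin δ + cos φ cos δ sin H₀ = 1.5724×0.03141×0.05234 + 0.99951×0.99863×1.00000 = 0.002585 + 0.998141 = 1.000726.
Q̄ = (S₀/π) × [bracket] = (1361/π) × 1.000726 = 433.53 W/m².
— Configuration B (φ=+8.6°):
cos H₀ = −tan(+8.6°) tan(+20.000°) = -0.0550, H₀ = 1.6259 rad.
Bracket: H₀ sin φ sin δ + cos φ cos δ sin H₀ = 1.6259×0.14954×0.34202 + 0.98876×0.93969×0.99848 = 0.083158 + 0.927716 = 1.010874.
Q̄ = (S₀/π) × [bracket] = (1361/π) × 1.010874 = 437.93 W/m².
Ratio Q̄_A / Q̄_B = 433.53 / 437.93 = 0.9900.

Q̄_A / Q̄_B ≈ 0.990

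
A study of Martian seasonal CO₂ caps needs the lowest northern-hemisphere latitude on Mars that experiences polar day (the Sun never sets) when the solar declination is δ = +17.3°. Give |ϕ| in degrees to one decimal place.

Polar day requires cos h₀ = −tan ϕ tan δ ≤ −1, i.e. tan ϕ tan δ ≥ 1.
The boundary is |tan ϕ| · |tan δ| = 1, so |ϕ| = 90° − |δ| = 90° − 17.3° = 72.7° in the northern hemisphere.

|ϕ| = 72.7°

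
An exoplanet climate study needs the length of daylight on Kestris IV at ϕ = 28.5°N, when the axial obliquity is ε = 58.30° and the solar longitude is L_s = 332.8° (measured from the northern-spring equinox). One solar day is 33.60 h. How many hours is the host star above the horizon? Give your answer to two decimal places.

14.33 h

Solar declination: sin δ = sin ε · sin L_s = sin 58.30° × sin 332.8° = -0.38890, so δ = -22.886°.
cos h₀ = −tan ϕ · tan δ = −tan(+28.5°) × tan(-22.886°) = 0.2292, so h₀ = 1.3395 rad = 76.75°.
Daylight = 2h₀/(2π) × 33.60 h = (1.3395/π) × 33.60 = 14.33 h.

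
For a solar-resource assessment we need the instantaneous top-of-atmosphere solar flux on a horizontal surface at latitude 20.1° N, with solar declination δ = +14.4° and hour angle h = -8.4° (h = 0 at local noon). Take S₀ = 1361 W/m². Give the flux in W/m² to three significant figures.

1.34e+03 W/m²

cos θ_z = sin φ sin δ + cos φ cos δ cos h = 0.085465 + 0.899833 = 0.985298.
Flux = S₀ · cos θ_z = 1361 × 0.985298 = 1341 W/m².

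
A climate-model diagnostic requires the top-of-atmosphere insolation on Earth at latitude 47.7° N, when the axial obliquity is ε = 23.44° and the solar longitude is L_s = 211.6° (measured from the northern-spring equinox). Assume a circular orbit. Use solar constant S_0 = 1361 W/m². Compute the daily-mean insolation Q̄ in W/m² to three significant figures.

Q̄ ≈ 188 W/m²

Solar declination: sin δ = sin ε · sin L_s = sin 23.44° × sin 211.6° = -0.20844, so δ = -12.031°.
cos h₀ = −tan(+47.7°) tan(-12.031°) = 0.2342, h₀ = 1.3344 rad.
Bracket: h₀ sin ϕ sin δ + cos ϕ cos δ sin h₀ = 1.3344×0.73963×-0.20844 + 0.67301×0.97804×0.97219 = -0.205722 + 0.639925 = 0.434203.
Q̄ = (S_0/π) × [bracket] = (1361/π) × 0.434203 = 188.1 W/m².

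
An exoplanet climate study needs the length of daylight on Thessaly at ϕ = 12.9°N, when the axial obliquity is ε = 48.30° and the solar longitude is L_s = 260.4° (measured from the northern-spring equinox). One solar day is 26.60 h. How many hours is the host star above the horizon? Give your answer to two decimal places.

11.17 h

Solar declination: sin δ = sin ε · sin L_s = sin 48.30° × sin 260.4° = -0.73618, so δ = -47.407°.
cos h₀ = −tan ϕ · tan δ = −tan(+12.9°) × tan(-47.407°) = 0.2491, so h₀ = 1.3190 rad = 75.57°.
Daylight = 2h₀/(2π) × 26.60 h = (1.3190/π) × 26.60 = 11.17 h.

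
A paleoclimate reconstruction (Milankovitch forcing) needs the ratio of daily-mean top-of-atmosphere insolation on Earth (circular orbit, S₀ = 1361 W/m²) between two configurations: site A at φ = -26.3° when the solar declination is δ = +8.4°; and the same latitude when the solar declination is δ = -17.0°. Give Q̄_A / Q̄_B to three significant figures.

— Configuration A (φ=-26.3°):
cos H₀ = −tan(-26.3°) tan(+8.400°) = 0.0730, H₀ = 1.4977 rad.
Bracket: H₀ sin φ sin δ + cos φ cos δ sin H₀ = 1.4977×-0.44307×0.14608 + 0.89649×0.98927×0.99733 = -0.096937 + 0.884503 = 0.787566.
Q̄ = (S₀/π) × [bracket] = (1361/π) × 0.787566 = 341.19 W/m².
— Configuration B (φ=-26.3°):
cos H₀ = −tan(-26.3°) tan(-17.000°) = -0.1511, H₀ = 1.7225 rad.
Bracket: H₀ sin φ sin δ + cos φ cos δ sin H₀ = 1.7225×-0.44307×-0.29237 + 0.89649×0.95630×0.98852 = 0.223133 + 0.847471 = 1.070604.
Q̄ = (S₀/π) × [bracket] = (1361/π) × 1.070604 = 463.81 W/m².
Ratio Q̄_A / Q̄_B = 341.19 / 463.81 = 0.7356.

Q̄_A / Q̄_B ≈ 0.736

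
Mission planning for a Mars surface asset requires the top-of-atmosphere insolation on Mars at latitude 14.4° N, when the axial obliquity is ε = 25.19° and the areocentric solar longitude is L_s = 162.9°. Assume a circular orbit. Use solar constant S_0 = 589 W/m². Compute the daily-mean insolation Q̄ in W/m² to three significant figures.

Q̄ ≈ 189 W/m²

sin δ = sin 25.19° × sin 162.9° = 0.12515, so δ = +7.189°.
cos h₀ = −tan(+14.4°) tan(+7.189°) = -0.0324, h₀ = 1.6032 rad.
Bracket: h₀ sin ϕ sin δ + cos ϕ cos δ sin h₀ = 1.6032×0.24869×0.12515 + 0.96858×0.99214×0.99948 = 0.049897 + 0.960467 = 1.010364.
Q̄ = (S_0/π) × [bracket] = (589/π) × 1.010364 = 189.4 W/m².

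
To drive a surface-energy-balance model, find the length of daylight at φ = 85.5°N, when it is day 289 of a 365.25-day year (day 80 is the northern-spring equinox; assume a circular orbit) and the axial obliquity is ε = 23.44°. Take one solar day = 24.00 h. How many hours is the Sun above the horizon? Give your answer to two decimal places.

Solar longitude: λ_s = 360° × (289 − 80)/365.25 = 205.996°.
sin δ = sin 23.44° × sin 205.996° = -0.17435, so δ = -10.041°.
cos H₀ = −tan φ · tan δ = 2.2498 ≥ 1, so the Sun never rises (polar night) and H₀ = 0.
Daylight = 2H₀/(2π) × 24.00 h = (0.0000/π) × 24.00 = 0.00 h.

0.00 h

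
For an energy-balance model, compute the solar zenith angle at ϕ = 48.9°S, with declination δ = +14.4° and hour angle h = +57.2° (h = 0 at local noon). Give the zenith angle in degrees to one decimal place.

cos θ_z = sin ϕ sin δ + cos ϕ cos δ cos h = -0.187404 + 0.344918 = 0.157514.
θ_z = arccos(0.157514) = 80.9°.

θ_z = 80.9°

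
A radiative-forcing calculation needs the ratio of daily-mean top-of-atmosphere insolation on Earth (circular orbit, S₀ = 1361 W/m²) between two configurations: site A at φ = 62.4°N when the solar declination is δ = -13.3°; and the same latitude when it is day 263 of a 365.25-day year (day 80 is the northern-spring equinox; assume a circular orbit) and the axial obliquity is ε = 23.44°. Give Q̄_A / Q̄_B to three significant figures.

— Configuration A (φ=+62.4°):
cos H₀ = −tan(+62.4°) tan(-13.300°) = 0.4522, H₀ = 1.1016 rad.
Bracket: H₀ sin φ sin δ + cos φ cos δ sin H₀ = 1.1016×0.88620×-0.23005 + 0.46330×0.97318×0.89193 = -0.224584 + 0.402148 = 0.177564.
Q̄ = (S₀/π) × [bracket] = (1361/π) × 0.177564 = 76.924 W/m².
— Configuration B (φ=+62.4°):
Solar longitude: λ_s = 360° × (263 − 80)/365.25 = 180.370°.
sin δ = sin 23.44° × sin 180.370° = -0.00257, so δ = -0.147°.
cos H₀ = −tan(+62.4°) tan(-0.147°) = 0.0049, H₀ = 1.5659 rad.
Bracket: H₀ sin φ sin δ + cos φ cos δ sin H₀ = 1.5659×0.88620×-0.00257 + 0.46330×1.00000×0.99999 = -0.003566 + 0.463295 = 0.459729.
Q̄ = (S₀/π) × [bracket] = (1361/π) × 0.459729 = 199.16 W/m².
Ratio Q̄_A / Q̄_B = 76.924 / 199.16 = 0.3862.

Q̄_A / Q̄_B ≈ 0.386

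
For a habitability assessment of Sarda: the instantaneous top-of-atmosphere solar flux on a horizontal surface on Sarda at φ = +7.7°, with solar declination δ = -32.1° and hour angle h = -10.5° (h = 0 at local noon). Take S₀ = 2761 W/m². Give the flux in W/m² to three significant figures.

cos θ_z = sin φ sin δ + cos φ cos δ cos h = -0.071200 + 0.825426 = 0.754226.
Flux = S₀ · cos θ_z = 2761 × 0.754226 = 2082 W/m².

2.08e+03 W/m²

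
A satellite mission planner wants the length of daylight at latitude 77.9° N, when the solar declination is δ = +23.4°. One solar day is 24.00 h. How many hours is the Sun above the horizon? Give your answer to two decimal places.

24.00 h

Sunrise equation: cos h₀ = −tan ϕ · tan δ = -2.0185 ≤ −1, so the Sun never sets (polar day) and h₀ = π.
Daylight = 2h₀/(2π) × 24.00 h = (3.1416/π) × 24.00 = 24.00 h.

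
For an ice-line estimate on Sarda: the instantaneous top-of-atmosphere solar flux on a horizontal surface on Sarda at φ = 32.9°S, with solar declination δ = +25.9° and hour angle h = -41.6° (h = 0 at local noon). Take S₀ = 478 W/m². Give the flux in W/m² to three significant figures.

157 W/m²

cos θ_z = sin φ sin δ + cos φ cos δ cos h = -0.237260 + 0.564802 = 0.327542.
Flux = S₀ · cos θ_z = 478 × 0.327542 = 156.6 W/m².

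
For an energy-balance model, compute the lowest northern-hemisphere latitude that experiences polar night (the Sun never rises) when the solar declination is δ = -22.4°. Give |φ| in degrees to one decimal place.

|φ| = 67.6°

Polar night requires cos H₀ = −tan φ tan δ ≥ 1, i.e. tan φ tan δ ≤ −1.
The boundary is |tan φ| · |tan δ| = 1, so |φ| = 90° − |δ| = 90° − 22.4° = 67.6° in the northern hemisphere.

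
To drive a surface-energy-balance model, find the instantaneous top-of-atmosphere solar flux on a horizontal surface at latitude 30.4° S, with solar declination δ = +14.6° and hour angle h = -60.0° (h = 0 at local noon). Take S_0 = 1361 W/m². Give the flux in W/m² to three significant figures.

394 W/m²

cos θ_z = sin ϕ sin δ + cos ϕ cos δ cos h = -0.127556 + 0.417331 = 0.289775.
Flux = S_0 · cos θ_z = 1361 × 0.289775 = 394.4 W/m².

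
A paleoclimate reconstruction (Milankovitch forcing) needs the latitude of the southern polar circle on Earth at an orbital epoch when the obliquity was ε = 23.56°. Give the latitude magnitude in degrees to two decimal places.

The polar circle is the lowest latitude that experiences at least one full rotation of continuous darkness at the northern-summer solstice; it lies at |φ| = 90° − ε = 90° − 23.56° = 66.44°.

66.44°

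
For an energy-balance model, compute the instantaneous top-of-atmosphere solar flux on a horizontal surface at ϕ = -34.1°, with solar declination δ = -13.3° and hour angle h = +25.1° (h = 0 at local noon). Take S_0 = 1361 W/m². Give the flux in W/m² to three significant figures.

cos θ_z = sin ϕ sin δ + cos ϕ cos δ cos h = 0.128975 + 0.729753 = 0.858728.
Flux = S_0 · cos θ_z = 1361 × 0.858728 = 1169 W/m².

1.17e+03 W/m²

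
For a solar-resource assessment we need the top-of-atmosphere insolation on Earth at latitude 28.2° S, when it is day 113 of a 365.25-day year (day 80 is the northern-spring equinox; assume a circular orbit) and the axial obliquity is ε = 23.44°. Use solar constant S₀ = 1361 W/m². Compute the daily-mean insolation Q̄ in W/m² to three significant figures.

Solar longitude: λ_s = 360° × (113 − 80)/365.25 = 32.526°.
sin δ = sin 23.44° × sin 32.526° = 0.21388, so δ = +12.350°.
cos H₀ = −tan(-28.2°) tan(+12.350°) = 0.1174, H₀ = 1.4531 rad.
Bracket: H₀ sin φ sin δ + cos φ cos δ sin H₀ = 1.4531×-0.47255×0.21388 + 0.88130×0.97686×0.99308 = -0.146863 + 0.854949 = 0.708086.
Q̄ = (S₀/π) × [bracket] = (1361/π) × 0.708086 = 306.8 W/m².

Q̄ ≈ 307 W/m²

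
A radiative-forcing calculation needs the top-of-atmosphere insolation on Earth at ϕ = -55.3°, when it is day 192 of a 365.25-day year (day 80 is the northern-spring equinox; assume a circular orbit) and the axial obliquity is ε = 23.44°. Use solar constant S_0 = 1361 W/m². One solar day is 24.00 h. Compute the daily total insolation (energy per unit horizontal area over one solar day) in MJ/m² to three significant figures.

Solar longitude: L_s = 360° × (192 − 80)/365.25 = 110.390°.
sin δ = sin 23.44° × sin 110.390° = 0.37286, so δ = +21.892°.
cos h₀ = −tan(-55.3°) tan(+21.892°) = 0.5803, h₀ = 0.9517 rad.
Bracket: h₀ sin ϕ sin δ + cos ϕ cos δ sin h₀ = 0.9517×-0.82214×0.37286 + 0.56928×0.92789×0.81438 = -0.291737 + 0.430179 = 0.138442.
Q̄ = (S_0/π) × [bracket] = (1361/π) × 0.138442 = 59.976 W/m².
Daily total = Q̄ × 24.00 h × 3600 s/h = 59.976 × 24.00 × 3600 / 10⁶ = 5.182 MJ/m².

5.18 MJ/m²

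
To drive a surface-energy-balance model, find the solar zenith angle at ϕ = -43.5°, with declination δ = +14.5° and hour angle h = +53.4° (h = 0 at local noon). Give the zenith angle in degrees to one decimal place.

cos θ_z = sin ϕ sin δ + cos ϕ cos δ cos h = -0.172350 + 0.418711 = 0.246361.
θ_z = arccos(0.246361) = 75.7°.

θ_z = 75.7°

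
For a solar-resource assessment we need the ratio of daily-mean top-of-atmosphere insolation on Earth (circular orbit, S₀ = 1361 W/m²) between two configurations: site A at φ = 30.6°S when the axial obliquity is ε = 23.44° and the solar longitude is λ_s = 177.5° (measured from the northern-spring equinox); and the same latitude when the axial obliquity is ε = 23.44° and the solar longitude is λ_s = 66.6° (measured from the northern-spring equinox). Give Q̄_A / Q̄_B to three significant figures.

— Configuration A (φ=-30.6°):
Solar declination: sin δ = sin ε · sin λ_s = sin 23.44° × sin 177.5° = 0.01735, so δ = +0.994°.
cos H₀ = −tan(-30.6°) tan(+0.994°) = 0.0103, H₀ = 1.5605 rad.
Bracket: H₀ sin φ sin δ + cos φ cos δ sin H₀ = 1.5605×-0.50904×0.01735 + 0.86074×0.99985×0.99995 = -0.013782 + 0.860568 = 0.846786.
Q̄ = (S₀/π) × [bracket] = (1361/π) × 0.846786 = 366.84 W/m².
— Configuration B (φ=-30.6°):
Solar declination: sin δ = sin ε · sin λ_s = sin 23.44° × sin 66.6° = 0.36507, so δ = +21.412°.
cos H₀ = −tan(-30.6°) tan(+21.412°) = 0.2319, H₀ = 1.3368 rad.
Bracket: H₀ sin φ sin δ + cos φ cos δ sin H₀ = 1.3368×-0.50904×0.36507 + 0.86074×0.93098×0.97274 = -0.248425 + 0.779487 = 0.531062.
Q̄ = (S₀/π) × [bracket] = (1361/π) × 0.531062 = 230.07 W/m².
Ratio Q̄_A / Q̄_B = 366.84 / 230.07 = 1.594.

Q̄_A / Q̄_B ≈ 1.59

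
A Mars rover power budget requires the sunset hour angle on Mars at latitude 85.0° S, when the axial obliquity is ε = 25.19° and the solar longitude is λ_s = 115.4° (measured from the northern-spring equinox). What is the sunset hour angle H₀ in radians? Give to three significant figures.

H₀ = 0.00 rad

Solar declination: sin δ = sin ε · sin λ_s = sin 25.19° × sin 115.4° = 0.38448, so δ = +22.611°.
cos H₀ = −tan φ · tan δ = 4.7605 ≥ 1, so the Sun never rises (polar night) and H₀ = 0.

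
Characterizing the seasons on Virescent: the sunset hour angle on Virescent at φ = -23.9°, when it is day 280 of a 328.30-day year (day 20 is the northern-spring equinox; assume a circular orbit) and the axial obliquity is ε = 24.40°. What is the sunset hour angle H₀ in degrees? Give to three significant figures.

Solar longitude: λ_s = 360° × (280 − 20)/328.30 = 285.105°.
sin δ = sin 24.40° × sin 285.105° = -0.39883, so δ = -23.505°.
cos H₀ = −tan φ · tan δ = −tan(-23.9°) × tan(-23.505°) = -0.1927, so H₀ = 1.7647 rad = 101.11°.

H₀ = 101°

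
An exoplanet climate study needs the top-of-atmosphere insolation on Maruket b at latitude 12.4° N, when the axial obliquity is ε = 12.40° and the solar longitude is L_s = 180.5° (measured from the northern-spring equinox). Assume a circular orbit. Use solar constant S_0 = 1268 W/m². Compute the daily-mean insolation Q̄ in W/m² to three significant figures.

Solar declination: sin δ = sin ε · sin L_s = sin 12.40° × sin 180.5° = -0.00187, so δ = -0.107°.
cos h₀ = −tan(+12.4°) tan(-0.107°) = 0.0004, h₀ = 1.5704 rad.
Bracket: h₀ sin ϕ sin δ + cos ϕ cos δ sin h₀ = 1.5704×0.21474×-0.00187 + 0.97667×1.00000×1.00000 = -0.000631 + 0.976670 = 0.976039.
Q̄ = (S_0/π) × [bracket] = (1268/π) × 0.976039 = 393.9 W/m².

Q̄ ≈ 394 W/m²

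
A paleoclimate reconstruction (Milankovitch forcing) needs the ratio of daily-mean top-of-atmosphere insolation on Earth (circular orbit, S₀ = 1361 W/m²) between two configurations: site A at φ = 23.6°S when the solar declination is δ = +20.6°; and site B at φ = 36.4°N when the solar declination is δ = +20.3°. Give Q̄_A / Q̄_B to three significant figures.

Q̄_A / Q̄_B ≈ 0.586

— Configuration A (φ=-23.6°):
cos H₀ = −tan(-23.6°) tan(+20.600°) = 0.1642, H₀ = 1.4058 rad.
Bracket: H₀ sin φ sin δ + cos φ cos δ sin H₀ = 1.4058×-0.40035×0.35184 + 0.91636×0.93606×0.98642 = -0.198020 + 0.846119 = 0.648099.
Q̄ = (S₀/π) × [bracket] = (1361/π) × 0.648099 = 280.77 W/m².
— Configuration B (φ=+36.4°):
cos H₀ = −tan(+36.4°) tan(+20.300°) = -0.2727, H₀ = 1.8470 rad.
Bracket: H₀ sin φ sin δ + cos φ cos δ sin H₀ = 1.8470×0.59342×0.34694 + 0.80489×0.93789×0.96209 = 0.380262 + 0.726280 = 1.106542.
Q̄ = (S₀/π) × [bracket] = (1361/π) × 1.106542 = 479.38 W/m².
Ratio Q̄_A / Q̄_B = 280.77 / 479.38 = 0.5857.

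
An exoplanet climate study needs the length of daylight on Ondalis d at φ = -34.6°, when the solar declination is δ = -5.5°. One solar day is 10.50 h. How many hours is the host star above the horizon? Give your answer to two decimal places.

5.47 h

cos H₀ = −tan φ · tan δ = −tan(-34.6°) × tan(-5.500°) = -0.0664, so H₀ = 1.6373 rad = 93.81°.
Daylight = 2H₀/(2π) × 10.50 h = (1.6373/π) × 10.50 = 5.47 h.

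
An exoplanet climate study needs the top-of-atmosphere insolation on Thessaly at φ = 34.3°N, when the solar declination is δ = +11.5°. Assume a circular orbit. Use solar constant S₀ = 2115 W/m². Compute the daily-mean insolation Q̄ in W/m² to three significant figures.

cos H₀ = −tan(+34.3°) tan(+11.500°) = -0.1388, H₀ = 1.7100 rad.
Bracket: H₀ sin φ sin δ + cos φ cos δ sin H₀ = 1.7100×0.56353×0.19937 + 0.82610×0.97992×0.99032 = 0.192120 + 0.801676 = 0.993796.
Q̄ = (S₀/π) × [bracket] = (2115/π) × 0.993796 = 669.0 W/m².

Q̄ ≈ 669 W/m²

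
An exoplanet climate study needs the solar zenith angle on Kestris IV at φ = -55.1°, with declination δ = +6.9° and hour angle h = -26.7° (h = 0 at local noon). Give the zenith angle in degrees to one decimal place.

θ_z = 65.9°

cos θ_z = sin φ sin δ + cos φ cos δ cos h = -0.098530 + 0.507437 = 0.408907.
θ_z = arccos(0.408907) = 65.9°.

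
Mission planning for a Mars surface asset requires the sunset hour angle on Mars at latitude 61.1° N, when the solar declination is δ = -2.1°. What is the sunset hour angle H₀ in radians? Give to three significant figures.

cos H₀ = −tan φ · tan δ = −tan(+61.1°) × tan(-2.100°) = 0.0664, so H₀ = 1.5043 rad = 86.19°.

H₀ = 1.50 rad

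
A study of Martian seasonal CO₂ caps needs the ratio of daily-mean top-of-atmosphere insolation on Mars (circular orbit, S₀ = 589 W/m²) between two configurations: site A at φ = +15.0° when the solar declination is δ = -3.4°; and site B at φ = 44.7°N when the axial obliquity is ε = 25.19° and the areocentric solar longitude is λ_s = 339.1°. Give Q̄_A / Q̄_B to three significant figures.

Q̄_A / Q̄_B ≈ 1.73

— Configuration A (φ=+15.0°):
cos H₀ = −tan(+15.0°) tan(-3.400°) = 0.0159, H₀ = 1.5549 rad.
Bracket: H₀ sin φ sin δ + cos φ cos δ sin H₀ = 1.5549×0.25882×-0.05931 + 0.96593×0.99824×0.99987 = -0.023869 + 0.964105 = 0.940236.
Q̄ = (S₀/π) × [bracket] = (589/π) × 0.940236 = 176.28 W/m².
— Configuration B (φ=+44.7°):
sin δ = sin 25.19° × sin 339.1° = -0.15184, so δ = -8.733°.
cos H₀ = −tan(+44.7°) tan(-8.733°) = 0.1520, H₀ = 1.4182 rad.
Bracket: H₀ sin φ sin δ + cos φ cos δ sin H₀ = 1.4182×0.70339×-0.15184 + 0.71080×0.98841×0.98838 = -0.151468 + 0.694398 = 0.542930.
Q̄ = (S₀/π) × [bracket] = (589/π) × 0.542930 = 101.79 W/m².
Ratio Q̄_A / Q̄_B = 176.28 / 101.79 = 1.732.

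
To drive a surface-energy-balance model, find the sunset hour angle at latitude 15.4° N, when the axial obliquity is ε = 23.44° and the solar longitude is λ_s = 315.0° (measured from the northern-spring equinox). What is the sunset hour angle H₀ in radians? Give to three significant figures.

Solar declination: sin δ = sin ε · sin λ_s = sin 23.44° × sin 315.0° = -0.28128, so δ = -16.337°.
cos H₀ = −tan φ · tan δ = −tan(+15.4°) × tan(-16.337°) = 0.0807, so H₀ = 1.4900 rad = 85.37°.

H₀ = 1.49 rad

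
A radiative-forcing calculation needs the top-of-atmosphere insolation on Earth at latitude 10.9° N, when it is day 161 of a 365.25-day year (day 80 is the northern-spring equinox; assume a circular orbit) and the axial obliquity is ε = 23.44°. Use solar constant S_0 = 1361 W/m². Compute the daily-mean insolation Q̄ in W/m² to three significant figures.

Q̄ ≈ 443 W/m²

Solar longitude: L_s = 360° × (161 − 80)/365.25 = 79.836°.
sin δ = sin 23.44° × sin 79.836° = 0.39155, so δ = +23.051°.
cos h₀ = −tan(+10.9°) tan(+23.051°) = -0.0819, h₀ = 1.6528 rad.
Bracket: h₀ sin ϕ sin δ + cos ϕ cos δ sin h₀ = 1.6528×0.18910×0.39155 + 0.98196×0.92016×0.99664 = 0.122377 + 0.900524 = 1.022901.
Q̄ = (S_0/π) × [bracket] = (1361/π) × 1.022901 = 443.1 W/m².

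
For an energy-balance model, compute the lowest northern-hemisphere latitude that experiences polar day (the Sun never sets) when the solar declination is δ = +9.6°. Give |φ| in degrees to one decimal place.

Polar day requires cos H₀ = −tan φ tan δ ≤ −1, i.e. tan φ tan δ ≥ 1.
The boundary is |tan φ| · |tan δ| = 1, so |φ| = 90° − |δ| = 90° − 9.6° = 80.4° in the northern hemisphere.

|φ| = 80.4°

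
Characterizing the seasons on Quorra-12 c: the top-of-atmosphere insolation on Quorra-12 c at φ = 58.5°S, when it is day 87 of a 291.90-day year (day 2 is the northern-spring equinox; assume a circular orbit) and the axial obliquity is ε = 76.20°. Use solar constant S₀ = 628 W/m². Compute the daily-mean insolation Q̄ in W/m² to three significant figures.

Q̄ ≈ 0.00 W/m²

Solar longitude: λ_s = 360° × (87 − 2)/291.90 = 104.830°.
sin δ = sin 76.20° × sin 104.830° = 0.93878, so δ = +69.848°.
cos H₀ = −tan(-58.5°) tan(+69.848°) = 4.4468 ≥ 1 ⇒ polar night, H₀ = 0 and Q̄ = 0.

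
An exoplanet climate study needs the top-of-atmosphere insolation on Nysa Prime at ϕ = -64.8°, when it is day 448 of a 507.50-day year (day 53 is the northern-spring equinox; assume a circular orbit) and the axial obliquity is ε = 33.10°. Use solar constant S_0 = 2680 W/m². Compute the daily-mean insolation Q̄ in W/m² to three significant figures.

Solar longitude: L_s = 360° × (448 − 53)/507.50 = 280.197°.
sin δ = sin 33.10° × sin 280.197° = -0.53748, so δ = -32.512°.
cos h₀ = −tan(-64.8°) tan(-32.512°) = -1.3545 ≤ −1 ⇒ polar day, h₀ = π.
Bracket: h₀ sin ϕ sin δ + cos ϕ cos δ sin h₀ = 3.1416×-0.90483×-0.53748 + 0.42578×0.84328×0.00000 = 1.527848 + 0.000000 = 1.527848.
Q̄ = (S_0/π) × [bracket] = (2680/π) × 1.527848 = 1303 W/m².

Q̄ ≈ 1.30e+03 W/m²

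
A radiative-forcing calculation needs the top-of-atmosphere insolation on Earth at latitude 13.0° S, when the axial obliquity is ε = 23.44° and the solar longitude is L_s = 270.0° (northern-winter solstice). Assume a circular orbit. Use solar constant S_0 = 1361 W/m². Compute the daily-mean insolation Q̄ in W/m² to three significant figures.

Q̄ ≈ 450 W/m²

Solar declination: sin δ = sin ε · sin L_s = sin 23.44° × sin 270.0° = -0.39779, so δ = -23.440°.
cos h₀ = −tan(-13.0°) tan(-23.440°) = -0.1001, h₀ = 1.6711 rad.
Bracket: h₀ sin ϕ sin δ + cos ϕ cos δ sin h₀ = 1.6711×-0.22495×-0.39779 + 0.97437×0.91748×0.99498 = 0.149535 + 0.889477 = 1.039012.
Q̄ = (S_0/π) × [bracket] = (1361/π) × 1.039012 = 450.1 W/m².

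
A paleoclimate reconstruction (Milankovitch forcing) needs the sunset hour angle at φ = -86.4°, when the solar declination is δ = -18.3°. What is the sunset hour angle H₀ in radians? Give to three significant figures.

Sunrise equation: cos H₀ = −tan φ · tan δ = -5.2566 ≤ −1, so the Sun never sets (polar day) and H₀ = π.

H₀ = 3.14 rad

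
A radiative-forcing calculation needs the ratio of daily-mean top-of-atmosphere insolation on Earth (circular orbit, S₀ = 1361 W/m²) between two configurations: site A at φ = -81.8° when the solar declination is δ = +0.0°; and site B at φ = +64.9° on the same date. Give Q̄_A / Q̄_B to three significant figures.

— Configuration A (φ=-81.8°):
cos H₀ = −tan(-81.8°) tan(+0.000°) = 0.0000, H₀ = 1.5708 rad.
Bracket: H₀ sin φ sin δ + cos φ cos δ sin H₀ = 1.5708×-0.98978×0.00000 + 0.14263×1.00000×1.00000 = -0.000000 + 0.142630 = 0.142630.
Q̄ = (S₀/π) × [bracket] = (1361/π) × 0.142630 = 61.790 W/m².
— Configuration B (φ=+64.9°):
cos H₀ = −tan(+64.9°) tan(+0.000°) = -0.0000, H₀ = 1.5708 rad.
Bracket: H₀ sin φ sin δ + cos φ cos δ sin H₀ = 1.5708×0.90557×0.00000 + 0.42420×1.00000×1.00000 = 0.000000 + 0.424200 = 0.424200.
Q̄ = (S₀/π) × [bracket] = (1361/π) × 0.424200 = 183.77 W/m².
Ratio Q̄_A / Q̄_B = 61.790 / 183.77 = 0.3362.

Q̄_A / Q̄_B ≈ 0.336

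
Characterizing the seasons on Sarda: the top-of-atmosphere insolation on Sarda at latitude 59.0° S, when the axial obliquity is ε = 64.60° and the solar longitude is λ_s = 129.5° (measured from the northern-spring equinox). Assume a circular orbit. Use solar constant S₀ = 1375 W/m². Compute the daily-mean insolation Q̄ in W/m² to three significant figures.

Solar declination: sin δ = sin ε · sin λ_s = sin 64.60° × sin 129.5° = 0.69704, so δ = +44.190°.
cos H₀ = −tan(-59.0°) tan(+44.190°) = 1.6179 ≥ 1 ⇒ polar night, H₀ = 0 and Q̄ = 0.

Q̄ ≈ 0.00 W/m²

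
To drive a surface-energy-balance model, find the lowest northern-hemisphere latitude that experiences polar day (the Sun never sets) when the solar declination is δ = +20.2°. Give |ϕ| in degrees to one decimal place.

Polar day requires cos h₀ = −tan ϕ tan δ ≤ −1, i.e. tan ϕ tan δ ≥ 1.
The boundary is |tan ϕ| · |tan δ| = 1, so |ϕ| = 90° − |δ| = 90° − 20.2° = 69.8° in the northern hemisphere.

|ϕ| = 69.8°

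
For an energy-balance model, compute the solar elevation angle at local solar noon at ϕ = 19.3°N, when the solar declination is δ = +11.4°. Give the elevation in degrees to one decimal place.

At local noon the hour angle is zero, so the zenith angle equals |ϕ − δ| = |+19.3° − (+11.400°)| = 7.900°.
Elevation = 90° − 7.900° = 82.1°.

82.1°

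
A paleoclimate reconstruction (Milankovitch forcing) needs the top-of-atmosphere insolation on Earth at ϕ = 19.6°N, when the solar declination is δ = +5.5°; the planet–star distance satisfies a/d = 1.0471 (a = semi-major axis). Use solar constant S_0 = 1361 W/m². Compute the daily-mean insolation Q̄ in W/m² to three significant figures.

cos h₀ = −tan(+19.6°) tan(+5.500°) = -0.0343, h₀ = 1.6051 rad.
Bracket: h₀ sin ϕ sin δ + cos ϕ cos δ sin h₀ = 1.6051×0.33545×0.09585 + 0.94206×0.99540×0.99941 = 0.051609 + 0.937173 = 0.988782.
Inverse-square distance factor (a/d)² = 1.0471² = 1.096418.
Q̄ = (S_0/π) × 1.096418 × [bracket] = (1361/π) × 1.096418 × 0.988782 = 469.7 W/m².

Q̄ ≈ 470 W/m²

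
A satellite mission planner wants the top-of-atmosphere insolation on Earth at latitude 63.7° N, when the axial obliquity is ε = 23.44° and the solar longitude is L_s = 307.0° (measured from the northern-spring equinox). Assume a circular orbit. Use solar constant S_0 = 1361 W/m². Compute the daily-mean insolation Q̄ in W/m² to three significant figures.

Q̄ ≈ 31.9 W/m²

Solar declination: sin δ = sin ε · sin L_s = sin 23.44° × sin 307.0° = -0.31769, so δ = -18.523°.
cos h₀ = −tan(+63.7°) tan(-18.523°) = 0.6779, h₀ = 0.8259 rad.
Bracket: h₀ sin ϕ sin δ + cos ϕ cos δ sin h₀ = 0.8259×0.89649×-0.31769 + 0.44307×0.94820×0.73514 = -0.235221 + 0.308846 = 0.073625.
Q̄ = (S_0/π) × [bracket] = (1361/π) × 0.073625 = 31.90 W/m².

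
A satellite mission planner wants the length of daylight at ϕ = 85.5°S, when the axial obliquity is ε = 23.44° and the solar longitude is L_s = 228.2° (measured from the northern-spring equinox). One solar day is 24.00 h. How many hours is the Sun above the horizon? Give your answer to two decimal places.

24.00 h

Solar declination: sin δ = sin ε · sin L_s = sin 23.44° × sin 228.2° = -0.29654, so δ = -17.250°.
Sunrise equation: cos h₀ = −tan ϕ · tan δ = -3.9454 ≤ −1, so the Sun never sets (polar day) and h₀ = π.
Daylight = 2h₀/(2π) × 24.00 h = (3.1416/π) × 24.00 = 24.00 h.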